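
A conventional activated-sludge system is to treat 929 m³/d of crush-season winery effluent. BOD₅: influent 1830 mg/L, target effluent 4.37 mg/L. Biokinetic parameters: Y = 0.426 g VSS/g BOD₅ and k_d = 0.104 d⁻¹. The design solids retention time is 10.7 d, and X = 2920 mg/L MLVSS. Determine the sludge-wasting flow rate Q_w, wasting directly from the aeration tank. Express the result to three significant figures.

Q_w ≈ 117 m³/d

Steady-state biomass mass balance: V·X·(1 + k_d·θ_c) = Y·Q·(S₀ − S)·θ_c, so V = 0.426 × 929 × (1830 − 4.37) × 10.7 / [2920 × (1 + 0.104 × 10.7)] = 7.73×10^6 / 6169 = 1253 m³.
Wasting from the aeration tank: Q_w = V / θ_c = 1253 / 10.7 = 117.1 m³/d.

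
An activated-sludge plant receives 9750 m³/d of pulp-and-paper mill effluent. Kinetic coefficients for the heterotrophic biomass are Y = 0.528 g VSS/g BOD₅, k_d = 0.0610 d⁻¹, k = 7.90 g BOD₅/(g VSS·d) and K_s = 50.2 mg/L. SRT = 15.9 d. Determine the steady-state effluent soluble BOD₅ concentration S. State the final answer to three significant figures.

S ≈ 1.54 mg/L

For a completely mixed reactor with recycle the Lawrence–McCarty relation gives S = K_s·(1 + k_d·θ_c) / [θ_c·(Y·k − k_d) − 1] = 50.2 × (1 + 0.0610 × 15.9) / [15.9 × (0.528 × 7.90 − 0.0610) − 1] = 98.89 / 64.35 = 1.537 mg/L.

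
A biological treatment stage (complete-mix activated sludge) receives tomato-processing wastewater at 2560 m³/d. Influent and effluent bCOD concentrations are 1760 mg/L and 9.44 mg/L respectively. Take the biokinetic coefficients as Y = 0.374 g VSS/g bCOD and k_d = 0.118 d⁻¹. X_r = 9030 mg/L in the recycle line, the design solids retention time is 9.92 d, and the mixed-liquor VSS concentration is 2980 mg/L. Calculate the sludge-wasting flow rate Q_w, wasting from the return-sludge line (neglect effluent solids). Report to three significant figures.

From the SRT design equation V = Y Q (S₀−S) θ_c / [X (1 + k_d θ_c)] = 0.374 × 2560 × (1760 − 9.44) × 9.92 / [2980 × (1 + 0.118 × 9.92)] = 1.66×10^7 / 6468 = 2570 m³.
Wasting from the return line (neglecting effluent solids): Q_w = V·X / (θ_c·X_r) = 2570 × 2980 / (9.92 × 9030) = 85.51 m³/d.

Q_w ≈ 85.5 m³/d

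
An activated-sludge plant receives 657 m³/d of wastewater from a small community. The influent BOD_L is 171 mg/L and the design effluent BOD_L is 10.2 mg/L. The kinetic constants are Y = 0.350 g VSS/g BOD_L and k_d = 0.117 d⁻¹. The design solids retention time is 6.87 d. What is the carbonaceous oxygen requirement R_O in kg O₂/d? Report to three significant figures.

R_O ≈ 76.5 kg O₂/d

Y_obs = Y / (1 + k_d θ_c) = 0.350 / (1 + 0.117 × 6.87) = 0.350 / 1.804 = 0.1940.
ΔS = 171 − 10.2 = 160.8 mg/L, so the substrate removal rate is 657 × 160.8/1000 = 105.6 kg BOD_L/d.
Net sludge production P_X = 0.1940 × 105.6 = 20.50 kg VSS/d.
R_O = Q·(S₀ − S) − 1.42·P_X = 105.6 − 1.42 × 20.50 = 76.54 kg O₂/d.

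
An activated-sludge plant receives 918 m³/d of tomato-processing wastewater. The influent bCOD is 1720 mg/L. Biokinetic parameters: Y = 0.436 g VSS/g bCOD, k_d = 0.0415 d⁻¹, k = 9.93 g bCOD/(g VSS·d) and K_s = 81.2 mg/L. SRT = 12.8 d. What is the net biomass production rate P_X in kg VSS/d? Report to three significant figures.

P_X ≈ 449 kg VSS/d

For a completely mixed reactor with recycle the Lawrence–McCarty relation gives S = K_s·(1 + k_d·θ_c) / [θ_c·(Y·k − k_d) − 1] = 81.2 × (1 + 0.0415 × 12.8) / [12.8 × (0.436 × 9.93 − 0.0415) − 1] = 124.3 / 53.89 = 2.307 mg/L.
Y_obs = Y / (1 + k_d θ_c) = 0.436 / (1 + 0.0415 × 12.8) = 0.436 / 1.531 = 0.2847.
Mass of bCOD removed per day: Q(S₀ − S) = 918 × 1718 g/m³ = 1577 kg/d.
Net biomass production P_X = Y_obs × Q·(S₀ − S) = 0.2847 × 1577 = 449.0 kg VSS/d.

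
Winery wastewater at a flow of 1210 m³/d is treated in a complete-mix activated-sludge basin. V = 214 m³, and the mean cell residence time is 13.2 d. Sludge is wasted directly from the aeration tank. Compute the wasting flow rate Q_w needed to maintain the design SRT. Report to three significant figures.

Q_w ≈ 16.2 m³/d

Wasting from the aeration tank: Q_w = V / θ_c = 214.0 / 13.2 = 16.21 m³/d.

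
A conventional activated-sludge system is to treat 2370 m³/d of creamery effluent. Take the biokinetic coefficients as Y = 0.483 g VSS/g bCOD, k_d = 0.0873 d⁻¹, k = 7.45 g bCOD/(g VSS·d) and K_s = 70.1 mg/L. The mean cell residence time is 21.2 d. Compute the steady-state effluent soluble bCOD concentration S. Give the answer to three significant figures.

S ≈ 2.72 mg/L

Effluent substrate depends only on kinetics and SRT: S = K_s(1 + k_d θ_c) / [θ_c(Yk − k_d) − 1] = 70.1 × (1 + 0.0873 × 21.2) / [21.2 × (0.483 × 7.45 − 0.0873) − 1] = 199.8 / 73.43 = 2.721 mg/L.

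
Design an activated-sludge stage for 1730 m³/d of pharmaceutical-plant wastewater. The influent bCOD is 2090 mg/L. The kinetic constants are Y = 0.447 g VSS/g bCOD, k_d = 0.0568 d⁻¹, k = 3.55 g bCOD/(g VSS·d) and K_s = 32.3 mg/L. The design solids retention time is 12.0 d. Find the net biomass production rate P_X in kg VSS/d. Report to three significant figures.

P_X ≈ 960 kg VSS/d

Effluent substrate depends only on kinetics and SRT: S = K_s(1 + k_d θ_c) / [θ_c(Yk − k_d) − 1] = 32.3 × (1 + 0.0568 × 12.0) / [12.0 × (0.447 × 3.55 − 0.0568) − 1] = 54.32 / 17.36 = 3.129 mg/L.
Correct the yield for decay: Y_obs = Y/(1 + k_d θ_c) = 0.447 / (1 + 0.0568 × 12.0) = 0.447 / 1.682 = 0.2658.
ΔS = 2090 − 3.13 = 2087 mg/L, so the substrate removal rate is 1730 × 2087/1000 = 3610 kg bCOD/d.
Biomass produced: P_X = Y_obs·Q·ΔS = 0.2658 × 3610 ≈ 959.7 kg VSS/d.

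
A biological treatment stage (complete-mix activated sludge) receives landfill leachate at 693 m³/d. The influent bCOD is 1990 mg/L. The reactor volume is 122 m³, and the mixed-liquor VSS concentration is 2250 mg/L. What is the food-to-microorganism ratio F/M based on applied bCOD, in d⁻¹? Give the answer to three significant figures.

F/M = Q·S₀ / (V·X) = 693 × 1990 / (122.0 × 2250) = 5.024 g bCOD·(g VSS·d)⁻¹.

F/M ≈ 5.02 d⁻¹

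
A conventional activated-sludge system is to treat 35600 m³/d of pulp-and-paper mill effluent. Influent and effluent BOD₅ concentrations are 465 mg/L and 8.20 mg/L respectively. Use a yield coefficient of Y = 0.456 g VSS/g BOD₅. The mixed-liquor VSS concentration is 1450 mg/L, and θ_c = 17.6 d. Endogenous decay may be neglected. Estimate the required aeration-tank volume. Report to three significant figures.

With k_d = 0 the design equation reduces to V = Y Q (S₀−S) θ_c / X = 0.456 × 35600 × (465 − 8.20) × 17.6 / 1450 = 90009 m³.

V ≈ 90000 m³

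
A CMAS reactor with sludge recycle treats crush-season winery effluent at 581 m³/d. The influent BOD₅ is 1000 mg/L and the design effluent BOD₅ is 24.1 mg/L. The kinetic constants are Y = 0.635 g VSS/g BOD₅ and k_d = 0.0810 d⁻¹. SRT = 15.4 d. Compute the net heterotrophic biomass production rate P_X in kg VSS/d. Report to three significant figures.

Observed yield with endogenous decay: Y_obs = Y / (1 + k_d·θ_c) = 0.635 / (1 + 0.0810 × 15.4) = 0.635 / 2.247 = 0.2825 g VSS/g BOD₅.
Mass of BOD₅ removed per day: Q(S₀ − S) = 581 × 975.9 g/m³ = 567.0 kg/d.
Biomass produced: P_X = Y_obs·Q·ΔS = 0.2825 × 567.0 ≈ 160.2 kg VSS/d.

P_X ≈ 160 kg VSS/d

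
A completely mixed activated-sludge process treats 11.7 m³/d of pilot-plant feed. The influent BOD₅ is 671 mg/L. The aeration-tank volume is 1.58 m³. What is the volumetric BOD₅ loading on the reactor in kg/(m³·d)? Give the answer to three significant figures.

L_v ≈ 4.97 kg BOD₅/(m³·d)

Volumetric loading L_v = Q·S₀ / V = 11.7 × 671 g/m³ / 1.580 m³ = 4969 g/(m³·d) = 4.969 kg BOD₅/(m³·d).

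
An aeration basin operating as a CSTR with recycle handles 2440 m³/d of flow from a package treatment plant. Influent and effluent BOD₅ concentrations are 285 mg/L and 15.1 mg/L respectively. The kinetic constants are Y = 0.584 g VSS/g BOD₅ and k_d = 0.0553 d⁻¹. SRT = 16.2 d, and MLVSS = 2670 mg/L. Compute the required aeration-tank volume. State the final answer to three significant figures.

From the SRT design equation V = Y Q (S₀−S) θ_c / [X (1 + k_d θ_c)] = 0.584 × 2440 × (285 − 15.1) × 16.2 / [2670 × (1 + 0.0553 × 16.2)] = 6.23×10^6 / 5062 = 1231 m³.

V ≈ 1230 m³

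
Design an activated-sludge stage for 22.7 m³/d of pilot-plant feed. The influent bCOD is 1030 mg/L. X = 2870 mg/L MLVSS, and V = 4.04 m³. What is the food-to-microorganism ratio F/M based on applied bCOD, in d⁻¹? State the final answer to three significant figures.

Food-to-microorganism ratio F/M = Q S₀ / (V X) = 22.7 × 1030 / (4.040 × 2870) = 2.017 d⁻¹.

F/M ≈ 2.02 d⁻¹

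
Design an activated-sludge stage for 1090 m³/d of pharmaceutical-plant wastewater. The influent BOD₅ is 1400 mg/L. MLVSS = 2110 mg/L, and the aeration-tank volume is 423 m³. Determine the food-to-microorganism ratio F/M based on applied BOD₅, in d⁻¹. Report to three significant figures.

F/M = Q·S₀ / (V·X) = 1090 × 1400 / (423.0 × 2110) = 1.710 g BOD₅·(g VSS·d)⁻¹.

F/M ≈ 1.71 d⁻¹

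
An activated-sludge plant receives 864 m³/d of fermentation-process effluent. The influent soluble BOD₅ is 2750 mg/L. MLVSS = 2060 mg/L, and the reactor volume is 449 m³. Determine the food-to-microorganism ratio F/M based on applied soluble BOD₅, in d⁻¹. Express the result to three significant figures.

F/M ≈ 2.57 d⁻¹

F/M = applied load / biomass = Q·S₀/(V·X) = 864 × 2750 / (449.0 × 2060) = 2.569 d⁻¹.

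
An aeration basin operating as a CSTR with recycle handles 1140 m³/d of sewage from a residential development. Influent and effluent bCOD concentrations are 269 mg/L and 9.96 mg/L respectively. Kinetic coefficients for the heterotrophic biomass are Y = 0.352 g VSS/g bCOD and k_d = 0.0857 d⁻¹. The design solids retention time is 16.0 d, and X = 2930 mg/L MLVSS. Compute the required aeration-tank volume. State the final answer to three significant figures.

V ≈ 239 m³

Steady-state biomass mass balance: V·X·(1 + k_d·θ_c) = Y·Q·(S₀ − S)·θ_c, so V = 0.352 × 1140 × (269 − 9.96) × 16.0 / [2930 × (1 + 0.0857 × 16.0)] = 1.66×10^6 / 6948 = 239.4 m³.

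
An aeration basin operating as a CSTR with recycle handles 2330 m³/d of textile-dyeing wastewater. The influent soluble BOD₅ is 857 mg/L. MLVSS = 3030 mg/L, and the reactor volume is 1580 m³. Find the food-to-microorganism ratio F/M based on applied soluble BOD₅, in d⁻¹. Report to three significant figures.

Food-to-microorganism ratio F/M = Q S₀ / (V X) = 2330 × 857 / (1580 × 3030) = 0.4171 d⁻¹.

F/M ≈ 0.417 d⁻¹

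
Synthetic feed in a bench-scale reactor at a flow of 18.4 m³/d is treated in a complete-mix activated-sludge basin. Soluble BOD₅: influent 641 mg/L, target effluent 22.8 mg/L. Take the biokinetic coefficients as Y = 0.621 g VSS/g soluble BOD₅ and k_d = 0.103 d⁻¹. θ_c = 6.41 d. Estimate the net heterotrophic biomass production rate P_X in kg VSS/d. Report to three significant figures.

Observed yield with endogenous decay: Y_obs = Y / (1 + k_d·θ_c) = 0.621 / (1 + 0.103 × 6.41) = 0.621 / 1.660 = 0.3740 g VSS/g soluble BOD₅.
Mass of soluble BOD₅ removed per day: Q(S₀ − S) = 18.4 × 618.2 g/m³ = 11.37 kg/d.
P_X = Y_obs · Q(S₀ − S) = 0.3740 × 11.37 = 4.255 kg VSS/d.

P_X ≈ 4.25 kg VSS/d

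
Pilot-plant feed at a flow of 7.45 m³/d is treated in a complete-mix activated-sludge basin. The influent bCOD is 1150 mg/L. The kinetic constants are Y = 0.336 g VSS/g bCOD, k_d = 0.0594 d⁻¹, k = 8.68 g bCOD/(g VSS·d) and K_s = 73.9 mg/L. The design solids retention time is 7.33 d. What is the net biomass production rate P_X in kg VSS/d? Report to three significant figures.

Effluent substrate depends only on kinetics and SRT: S = K_s(1 + k_d θ_c) / [θ_c(Yk − k_d) − 1] = 73.9 × (1 + 0.0594 × 7.33) / [7.33 × (0.336 × 8.68 − 0.0594) − 1] = 106.1 / 19.94 = 5.319 mg/L.
Observed yield with endogenous decay: Y_obs = Y / (1 + k_d·θ_c) = 0.336 / (1 + 0.0594 × 7.33) = 0.336 / 1.435 = 0.2341 g VSS/g bCOD.
Mass of bCOD removed per day: Q(S₀ − S) = 7.45 × 1145 g/m³ = 8.528 kg/d.
P_X = Y_obs · Q(S₀ − S) = 0.2341 × 8.528 = 1.996 kg VSS/d.

P_X ≈ 2.00 kg VSS/d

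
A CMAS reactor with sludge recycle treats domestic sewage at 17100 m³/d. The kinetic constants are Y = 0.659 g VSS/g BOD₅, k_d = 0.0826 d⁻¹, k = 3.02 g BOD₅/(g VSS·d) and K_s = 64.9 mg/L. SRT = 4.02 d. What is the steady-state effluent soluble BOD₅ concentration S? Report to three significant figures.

S ≈ 13.0 mg/L

Effluent substrate depends only on kinetics and SRT: S = K_s(1 + k_d θ_c) / [θ_c(Yk − k_d) − 1] = 64.9 × (1 + 0.0826 × 4.02) / [4.02 × (0.659 × 3.02 − 0.0826) − 1] = 86.45 / 6.668 = 12.96 mg/L.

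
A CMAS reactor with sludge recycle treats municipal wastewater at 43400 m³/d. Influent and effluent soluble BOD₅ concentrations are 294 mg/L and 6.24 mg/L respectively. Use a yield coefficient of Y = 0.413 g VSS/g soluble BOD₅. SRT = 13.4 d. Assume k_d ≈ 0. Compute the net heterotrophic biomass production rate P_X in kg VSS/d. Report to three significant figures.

P_X ≈ 5160 kg VSS/d

No decay correction is needed, so Y_obs = Y = 0.413.
Mass of soluble BOD₅ removed per day: Q(S₀ − S) = 43400 × 287.8 g/m³ = 12489 kg/d.
P_X = Y_obs · Q(S₀ − S) = 0.4130 × 12489 = 5158 kg VSS/d.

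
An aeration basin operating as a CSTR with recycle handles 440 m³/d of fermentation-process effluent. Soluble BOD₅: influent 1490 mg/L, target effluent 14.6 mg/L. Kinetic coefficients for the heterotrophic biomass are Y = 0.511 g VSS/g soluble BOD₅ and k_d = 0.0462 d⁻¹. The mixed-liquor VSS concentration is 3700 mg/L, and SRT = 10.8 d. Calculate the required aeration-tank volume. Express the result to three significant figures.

From the SRT design equation V = Y Q (S₀−S) θ_c / [X (1 + k_d θ_c)] = 0.511 × 440 × (1490 − 14.6) × 10.8 / [3700 × (1 + 0.0462 × 10.8)] = 3.58×10^6 / 5546 = 646.0 m³.

V ≈ 646 m³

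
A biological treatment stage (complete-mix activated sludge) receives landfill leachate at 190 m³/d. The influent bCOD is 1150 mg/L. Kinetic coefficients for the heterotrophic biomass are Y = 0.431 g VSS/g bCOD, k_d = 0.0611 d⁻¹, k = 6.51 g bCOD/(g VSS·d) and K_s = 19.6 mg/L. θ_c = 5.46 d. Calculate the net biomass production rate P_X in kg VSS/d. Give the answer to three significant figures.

For a completely mixed reactor with recycle the Lawrence–McCarty relation gives S = K_s·(1 + k_d·θ_c) / [θ_c·(Y·k − k_d) − 1] = 19.6 × (1 + 0.0611 × 5.46) / [5.46 × (0.431 × 6.51 − 0.0611) − 1] = 26.14 / 13.99 = 1.869 mg/L.
Correct the yield for decay: Y_obs = Y/(1 + k_d θ_c) = 0.431 / (1 + 0.0611 × 5.46) = 0.431 / 1.334 = 0.3232.
Q·(S₀ − S) = 190 × (1150 − 1.87) × 10⁻³ = 218.1 kg/d removed.
So the net sludge growth is P_X = 0.3232 × 218.1 = 70.50 kg VSS/d.

P_X ≈ 70.5 kg VSS/d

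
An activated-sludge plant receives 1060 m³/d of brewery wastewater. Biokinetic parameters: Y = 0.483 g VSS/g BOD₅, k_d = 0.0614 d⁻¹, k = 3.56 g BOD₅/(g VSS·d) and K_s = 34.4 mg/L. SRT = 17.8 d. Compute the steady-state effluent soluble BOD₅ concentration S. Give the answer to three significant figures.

S ≈ 2.52 mg/L

From the Monod/SRT balance for a CMAS, S = K_s·(1+k_d θ_c)/[θ_c·(Y k − k_d) − 1] = 34.4 × (1 + 0.0614 × 17.8) / [17.8 × (0.483 × 3.56 − 0.0614) − 1] = 72.00 / 28.51 = 2.525 mg/L.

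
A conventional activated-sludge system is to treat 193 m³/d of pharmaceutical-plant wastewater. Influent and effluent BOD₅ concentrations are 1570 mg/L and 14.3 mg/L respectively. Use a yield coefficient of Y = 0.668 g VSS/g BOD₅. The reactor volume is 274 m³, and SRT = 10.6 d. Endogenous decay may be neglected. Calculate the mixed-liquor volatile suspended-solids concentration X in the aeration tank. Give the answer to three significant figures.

From V·X = Y·Q·(S₀ − S)·θ_c (decay neglected): X = 0.668 × 193 × (1570 − 14.3) × 10.6 / 274 = 7759 mg/L.

X ≈ 7760 mg/L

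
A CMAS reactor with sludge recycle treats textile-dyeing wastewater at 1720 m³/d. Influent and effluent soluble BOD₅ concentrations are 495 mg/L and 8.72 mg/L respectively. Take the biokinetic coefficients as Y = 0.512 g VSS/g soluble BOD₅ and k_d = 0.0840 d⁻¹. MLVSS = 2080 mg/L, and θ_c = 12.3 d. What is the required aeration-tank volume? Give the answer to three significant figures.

V ≈ 1250 m³

Steady-state biomass mass balance: V·X·(1 + k_d·θ_c) = Y·Q·(S₀ − S)·θ_c, so V = 0.512 × 1720 × (495 − 8.72) × 12.3 / [2080 × (1 + 0.0840 × 12.3)] = 5.27×10^6 / 4229 = 1246 m³.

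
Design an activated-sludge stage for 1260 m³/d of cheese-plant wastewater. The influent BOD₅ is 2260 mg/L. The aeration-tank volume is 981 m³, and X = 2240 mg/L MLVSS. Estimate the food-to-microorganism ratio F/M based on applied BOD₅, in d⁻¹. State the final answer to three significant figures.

F/M = applied load / biomass = Q·S₀/(V·X) = 1260 × 2260 / (981.0 × 2240) = 1.296 d⁻¹.

F/M ≈ 1.30 d⁻¹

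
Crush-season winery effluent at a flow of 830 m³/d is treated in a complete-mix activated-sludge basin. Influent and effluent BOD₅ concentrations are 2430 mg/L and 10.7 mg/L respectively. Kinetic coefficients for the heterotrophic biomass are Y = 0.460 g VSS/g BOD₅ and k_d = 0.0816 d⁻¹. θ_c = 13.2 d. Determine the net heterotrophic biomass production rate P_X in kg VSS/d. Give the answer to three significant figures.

Observed yield with endogenous decay: Y_obs = Y / (1 + k_d·θ_c) = 0.460 / (1 + 0.0816 × 13.2) = 0.460 / 2.077 = 0.2215 g VSS/g BOD₅.
Q·(S₀ − S) = 830 × (2430 − 10.7) × 10⁻³ = 2008 kg/d removed.
Net biomass production P_X = Y_obs × Q·(S₀ − S) = 0.2215 × 2008 = 444.7 kg VSS/d.

P_X ≈ 445 kg VSS/d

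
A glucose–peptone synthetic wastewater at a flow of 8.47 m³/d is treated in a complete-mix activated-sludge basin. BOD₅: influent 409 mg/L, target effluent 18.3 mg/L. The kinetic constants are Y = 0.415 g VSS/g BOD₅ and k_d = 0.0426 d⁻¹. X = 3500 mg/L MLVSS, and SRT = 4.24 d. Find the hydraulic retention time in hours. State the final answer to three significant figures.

Steady-state biomass mass balance: V·X·(1 + k_d·θ_c) = Y·Q·(S₀ − S)·θ_c, so V = 0.415 × 8.47 × (409 − 18.3) × 4.24 / [3500 × (1 + 0.0426 × 4.24)] = 5.82×10^3 / 4132 = 1.409 m³.
HRT = V/Q = 1.409 m³ / 8.47 m³·d⁻¹ = 0.1664 d × 24 = 3.993 h.

τ ≈ 3.99 h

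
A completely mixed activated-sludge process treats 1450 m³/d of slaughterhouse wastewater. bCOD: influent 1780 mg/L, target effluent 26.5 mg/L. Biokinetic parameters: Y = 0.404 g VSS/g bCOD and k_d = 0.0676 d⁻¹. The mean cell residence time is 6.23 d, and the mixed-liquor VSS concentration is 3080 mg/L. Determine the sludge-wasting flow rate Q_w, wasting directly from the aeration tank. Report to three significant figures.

Rearranging the biomass balance for a CMAS with decay, V = Y·Q·ΔS·θ_c / [X·(1+k_d θ_c)] = 0.404 × 1450 × (1780 − 26.5) × 6.23 / [3080 × (1 + 0.0676 × 6.23)] = 6.4×10^6 / 4377 = 1462 m³.
Wasting from the aeration tank: Q_w = V / θ_c = 1462 / 6.23 = 234.7 m³/d.

Q_w ≈ 235 m³/d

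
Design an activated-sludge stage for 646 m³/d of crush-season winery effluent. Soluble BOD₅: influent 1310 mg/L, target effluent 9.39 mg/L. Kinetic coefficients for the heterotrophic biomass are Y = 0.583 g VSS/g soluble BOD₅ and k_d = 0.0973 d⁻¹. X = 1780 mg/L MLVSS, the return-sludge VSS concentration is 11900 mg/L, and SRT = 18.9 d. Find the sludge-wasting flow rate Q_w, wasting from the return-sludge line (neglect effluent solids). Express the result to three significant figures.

From the SRT design equation V = Y Q (S₀−S) θ_c / [X (1 + k_d θ_c)] = 0.583 × 646 × (1310 − 9.39) × 18.9 / [1780 × (1 + 0.0973 × 18.9)] = 9.26×10^6 / 5053 = 1832 m³.
Wasting from the return line (neglecting effluent solids): Q_w = V·X / (θ_c·X_r) = 1832 × 1780 / (18.9 × 11900) = 14.50 m³/d.

Q_w ≈ 14.5 m³/d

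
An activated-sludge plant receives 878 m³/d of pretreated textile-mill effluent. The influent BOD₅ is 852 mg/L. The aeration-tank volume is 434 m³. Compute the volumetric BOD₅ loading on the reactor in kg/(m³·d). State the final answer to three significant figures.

L_v ≈ 1.72 kg BOD₅/(m³·d)

Applied BOD₅ load per unit volume = Q·S₀/V = (878 × 852/1000)/434.0 = 1.724 kg BOD₅·m⁻³·d⁻¹.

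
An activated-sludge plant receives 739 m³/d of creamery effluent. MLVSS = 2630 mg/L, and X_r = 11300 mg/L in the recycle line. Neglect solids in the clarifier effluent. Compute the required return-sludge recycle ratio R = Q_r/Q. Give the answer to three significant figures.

Solids balance on the clarifier gives (1+R)X = R·X_r, so R = X/(X_r − X) = 2630 / (11300 − 2630) = 0.3033.

R ≈ 0.303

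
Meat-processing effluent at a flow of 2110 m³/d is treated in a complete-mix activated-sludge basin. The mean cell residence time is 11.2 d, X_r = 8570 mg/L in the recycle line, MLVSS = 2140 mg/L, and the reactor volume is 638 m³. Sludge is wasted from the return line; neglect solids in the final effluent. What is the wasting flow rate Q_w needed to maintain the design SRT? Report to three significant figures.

Wasting from the return line (neglecting effluent solids): Q_w = V·X / (θ_c·X_r) = 638.0 × 2140 / (11.2 × 8570) = 14.22 m³/d.

Q_w ≈ 14.2 m³/d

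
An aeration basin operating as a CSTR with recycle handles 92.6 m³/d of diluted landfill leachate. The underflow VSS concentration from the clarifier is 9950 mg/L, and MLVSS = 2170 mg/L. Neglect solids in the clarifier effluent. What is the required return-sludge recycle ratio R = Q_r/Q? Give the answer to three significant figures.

Mass balance around the secondary clarifier (neglecting effluent solids): R = X / (X_r − X) = 2170 / (9950 − 2170) = 0.2789.

R ≈ 0.279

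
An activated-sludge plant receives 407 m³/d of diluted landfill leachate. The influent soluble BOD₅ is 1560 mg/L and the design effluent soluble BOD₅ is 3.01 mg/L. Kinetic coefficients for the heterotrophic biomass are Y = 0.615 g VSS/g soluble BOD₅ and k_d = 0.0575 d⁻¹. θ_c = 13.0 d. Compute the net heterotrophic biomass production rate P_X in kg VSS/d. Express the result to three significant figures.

Observed yield with endogenous decay: Y_obs = Y / (1 + k_d·θ_c) = 0.615 / (1 + 0.0575 × 13.0) = 0.615 / 1.748 = 0.3519 g VSS/g soluble BOD₅.
Mass of soluble BOD₅ removed per day: Q(S₀ − S) = 407 × 1557 g/m³ = 633.7 kg/d.
Net biomass production P_X = Y_obs × Q·(S₀ − S) = 0.3519 × 633.7 = 223.0 kg VSS/d.

P_X ≈ 223 kg VSS/d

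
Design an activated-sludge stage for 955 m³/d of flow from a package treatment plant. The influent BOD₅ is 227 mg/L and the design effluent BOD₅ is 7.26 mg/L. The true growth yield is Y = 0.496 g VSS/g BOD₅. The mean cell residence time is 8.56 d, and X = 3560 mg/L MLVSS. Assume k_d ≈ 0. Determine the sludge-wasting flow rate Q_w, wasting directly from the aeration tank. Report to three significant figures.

Q_w ≈ 29.2 m³/d

V·X = Y·Q·ΔS·θ_c gives V = 0.496 × 955 × (227 − 7.26) × 8.56 / 3560 = 250.3 m³.
Wasting from the aeration tank: Q_w = V / θ_c = 250.3 / 8.56 = 29.24 m³/d.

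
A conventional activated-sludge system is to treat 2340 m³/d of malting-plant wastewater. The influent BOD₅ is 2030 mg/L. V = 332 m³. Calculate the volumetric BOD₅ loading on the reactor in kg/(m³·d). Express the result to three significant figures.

Volumetric loading L_v = Q·S₀ / V = 2340 × 2030 g/m³ / 332.0 m³ = 14308 g/(m³·d) = 14.31 kg BOD₅/(m³·d).

L_v ≈ 14.3 kg BOD₅/(m³·d)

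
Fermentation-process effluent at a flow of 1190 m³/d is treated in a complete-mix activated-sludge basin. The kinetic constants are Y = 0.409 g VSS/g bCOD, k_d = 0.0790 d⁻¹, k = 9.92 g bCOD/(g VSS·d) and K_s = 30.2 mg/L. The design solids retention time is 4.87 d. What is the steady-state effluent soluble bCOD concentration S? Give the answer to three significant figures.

S ≈ 2.28 mg/L

From the Monod/SRT balance for a CMAS, S = K_s·(1+k_d θ_c)/[θ_c·(Y k − k_d) − 1] = 30.2 × (1 + 0.0790 × 4.87) / [4.87 × (0.409 × 9.92 − 0.0790) − 1] = 41.82 / 18.37 = 2.276 mg/L.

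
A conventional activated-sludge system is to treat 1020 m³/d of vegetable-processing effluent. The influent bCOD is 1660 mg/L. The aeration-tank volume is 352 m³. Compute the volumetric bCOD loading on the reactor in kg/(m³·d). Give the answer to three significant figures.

L_v = Q S₀ / V = 1020 × 1660 × 10⁻³ / 352.0 = 4.810 kg/(m³·d).

L_v ≈ 4.81 kg bCOD/(m³·d)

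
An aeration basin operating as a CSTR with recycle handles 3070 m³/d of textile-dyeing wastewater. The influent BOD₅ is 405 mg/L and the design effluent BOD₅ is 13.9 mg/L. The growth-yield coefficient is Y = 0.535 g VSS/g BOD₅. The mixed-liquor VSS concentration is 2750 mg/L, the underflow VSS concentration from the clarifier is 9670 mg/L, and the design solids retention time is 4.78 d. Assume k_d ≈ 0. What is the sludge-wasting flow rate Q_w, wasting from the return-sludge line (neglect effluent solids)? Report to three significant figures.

Biomass mass balance (decay neglected): V·X = Y·Q·(S₀ − S)·θ_c, so V = 0.535 × 3070 × (405 − 13.9) × 4.78 / 2750 = 1117 m³.
Wasting from the return line (neglecting effluent solids): Q_w = V·X / (θ_c·X_r) = 1117 × 2750 / (4.78 × 9670) = 66.43 m³/d.

Q_w ≈ 66.4 m³/d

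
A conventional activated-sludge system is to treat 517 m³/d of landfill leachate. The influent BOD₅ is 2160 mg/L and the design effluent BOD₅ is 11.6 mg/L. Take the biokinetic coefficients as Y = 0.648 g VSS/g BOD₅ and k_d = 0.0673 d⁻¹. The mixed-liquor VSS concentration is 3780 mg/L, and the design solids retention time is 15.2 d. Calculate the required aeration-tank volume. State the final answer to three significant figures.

Rearranging the biomass balance for a CMAS with decay, V = Y·Q·ΔS·θ_c / [X·(1+k_d θ_c)] = 0.648 × 517 × (2160 − 11.6) × 15.2 / [3780 × (1 + 0.0673 × 15.2)] = 1.09×10^7 / 7647 = 1431 m³.

V ≈ 1430 m³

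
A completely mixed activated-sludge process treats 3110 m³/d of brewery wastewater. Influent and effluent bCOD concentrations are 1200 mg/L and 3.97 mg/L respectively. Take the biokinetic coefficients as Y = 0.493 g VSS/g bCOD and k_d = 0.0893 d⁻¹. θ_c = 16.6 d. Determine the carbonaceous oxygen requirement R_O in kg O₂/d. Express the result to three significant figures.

Y_obs = Y / (1 + k_d θ_c) = 0.493 / (1 + 0.0893 × 16.6) = 0.493 / 2.482 = 0.1986.
ΔS = 1200 − 3.97 = 1196 mg/L, so the substrate removal rate is 3110 × 1196/1000 = 3720 kg bCOD/d.
Net sludge production P_X = 0.1986 × 3720 = 738.7 kg VSS/d.
Carbonaceous O₂ demand = substrate oxidised − cell-mass equivalent = 3720 − 1.42 × 738.7 = 2671 kg O₂/d.

R_O ≈ 2670 kg O₂/d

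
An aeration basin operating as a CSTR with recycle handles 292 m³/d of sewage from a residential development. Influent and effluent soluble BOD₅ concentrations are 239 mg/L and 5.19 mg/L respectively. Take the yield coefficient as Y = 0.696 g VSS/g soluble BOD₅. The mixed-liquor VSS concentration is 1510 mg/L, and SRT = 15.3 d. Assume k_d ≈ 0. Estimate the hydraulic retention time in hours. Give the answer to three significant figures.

V·X = Y·Q·ΔS·θ_c gives V = 0.696 × 292 × (239 − 5.19) × 15.3 / 1510 = 481.5 m³.
τ = V/Q = 481.5/292 = 1.649 d, or 39.57 h.

τ ≈ 39.6 h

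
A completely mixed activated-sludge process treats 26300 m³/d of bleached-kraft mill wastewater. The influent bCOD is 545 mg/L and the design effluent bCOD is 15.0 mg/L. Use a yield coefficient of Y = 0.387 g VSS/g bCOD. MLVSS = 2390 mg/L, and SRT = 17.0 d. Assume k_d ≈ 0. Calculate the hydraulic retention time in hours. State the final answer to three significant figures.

Biomass mass balance (decay neglected): V·X = Y·Q·(S₀ − S)·θ_c, so V = 0.387 × 26300 × (545 − 15.0) × 17.0 / 2390 = 38370 m³.
Hydraulic retention time τ = V/Q = 38370 / 26300 = 1.459 d = 35.01 h.

τ ≈ 35.0 h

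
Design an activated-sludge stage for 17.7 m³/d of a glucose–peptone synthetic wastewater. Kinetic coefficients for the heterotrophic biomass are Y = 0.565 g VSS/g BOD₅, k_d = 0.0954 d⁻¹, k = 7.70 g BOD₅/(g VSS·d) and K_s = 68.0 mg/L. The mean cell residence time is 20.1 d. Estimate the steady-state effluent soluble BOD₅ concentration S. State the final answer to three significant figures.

S ≈ 2.35 mg/L

From the Monod/SRT balance for a CMAS, S = K_s·(1+k_d θ_c)/[θ_c·(Y k − k_d) − 1] = 68.0 × (1 + 0.0954 × 20.1) / [20.1 × (0.565 × 7.70 − 0.0954) − 1] = 198.4 / 84.53 = 2.347 mg/L.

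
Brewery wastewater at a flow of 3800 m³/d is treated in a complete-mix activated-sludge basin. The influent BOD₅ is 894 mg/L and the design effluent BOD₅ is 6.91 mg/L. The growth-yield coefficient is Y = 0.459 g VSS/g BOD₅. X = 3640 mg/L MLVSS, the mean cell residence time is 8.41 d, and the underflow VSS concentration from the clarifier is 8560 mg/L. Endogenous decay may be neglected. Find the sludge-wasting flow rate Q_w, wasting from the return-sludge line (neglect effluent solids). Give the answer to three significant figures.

V·X = Y·Q·ΔS·θ_c gives V = 0.459 × 3800 × (894 − 6.91) × 8.41 / 3640 = 3575 m³.
Wasting from the return line (neglecting effluent solids): Q_w = V·X / (θ_c·X_r) = 3575 × 3640 / (8.41 × 8560) = 180.8 m³/d.

Q_w ≈ 181 m³/d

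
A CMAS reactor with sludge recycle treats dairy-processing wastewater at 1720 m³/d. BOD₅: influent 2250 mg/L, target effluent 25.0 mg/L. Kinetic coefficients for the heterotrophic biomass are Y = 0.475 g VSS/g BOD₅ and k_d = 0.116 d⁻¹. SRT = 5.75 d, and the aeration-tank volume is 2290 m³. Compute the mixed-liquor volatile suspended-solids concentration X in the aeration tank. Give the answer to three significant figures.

X ≈ 2740 mg/L

X = Y·Q·ΔS·θ_c / [V·(1 + k_d θ_c)] = 0.475 × 1720 × (2250 − 25.0) × 5.75 / [2290 × (1 + 0.116 × 5.75)] = 2738 mg/L.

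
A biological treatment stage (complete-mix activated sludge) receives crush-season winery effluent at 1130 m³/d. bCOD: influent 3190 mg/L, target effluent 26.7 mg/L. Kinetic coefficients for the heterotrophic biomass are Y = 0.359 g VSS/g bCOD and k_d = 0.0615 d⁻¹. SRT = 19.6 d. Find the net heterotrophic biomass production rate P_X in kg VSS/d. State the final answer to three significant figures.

P_X ≈ 582 kg VSS/d

Y_obs = Y / (1 + k_d θ_c) = 0.359 / (1 + 0.0615 × 19.6) = 0.359 / 2.205 = 0.1628.
ΔS = 3190 − 26.7 = 3163 mg/L, so the substrate removal rate is 1130 × 3163/1000 = 3575 kg bCOD/d.
Biomass produced: P_X = Y_obs·Q·ΔS = 0.1628 × 3575 ≈ 581.9 kg VSS/d.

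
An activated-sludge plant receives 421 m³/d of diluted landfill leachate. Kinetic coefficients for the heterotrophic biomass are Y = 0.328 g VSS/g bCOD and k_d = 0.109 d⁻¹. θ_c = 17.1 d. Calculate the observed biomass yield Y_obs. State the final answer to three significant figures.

Y_obs ≈ 0.115 g VSS/g bCOD

The observed yield is Y_obs = Y/(1 + k_d·θ_c) = 0.328 / (1 + 0.109 × 17.1) = 0.328 / 2.864 = 0.1145 g VSS per g bCOD removed.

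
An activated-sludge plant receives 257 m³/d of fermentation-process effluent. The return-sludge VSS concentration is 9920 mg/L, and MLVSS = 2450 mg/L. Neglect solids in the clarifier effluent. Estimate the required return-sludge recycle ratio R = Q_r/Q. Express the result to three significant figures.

Mass balance around the secondary clarifier (neglecting effluent solids): R = X / (X_r − X) = 2450 / (9920 − 2450) = 0.3280.

R ≈ 0.328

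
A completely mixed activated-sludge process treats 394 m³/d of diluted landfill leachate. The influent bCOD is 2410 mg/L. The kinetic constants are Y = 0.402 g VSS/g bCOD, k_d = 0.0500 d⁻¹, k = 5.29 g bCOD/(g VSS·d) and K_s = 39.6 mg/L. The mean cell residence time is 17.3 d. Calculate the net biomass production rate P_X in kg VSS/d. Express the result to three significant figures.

For a completely mixed reactor with recycle the Lawrence–McCarty relation gives S = K_s·(1 + k_d·θ_c) / [θ_c·(Y·k − k_d) − 1] = 39.6 × (1 + 0.0500 × 17.3) / [17.3 × (0.402 × 5.29 − 0.0500) − 1] = 73.85 / 34.92 = 2.115 mg/L.
Correct the yield for decay: Y_obs = Y/(1 + k_d θ_c) = 0.402 / (1 + 0.0500 × 17.3) = 0.402 / 1.865 = 0.2155.
Substrate removed = Q·(S₀ − S) = 394 m³/d × (2410 − 2.11) g/m³ = 9.49×10^5 g/d = 948.7 kg/d.
Net biomass production P_X = Y_obs × Q·(S₀ − S) = 0.2155 × 948.7 = 204.5 kg VSS/d.

P_X ≈ 204 kg VSS/d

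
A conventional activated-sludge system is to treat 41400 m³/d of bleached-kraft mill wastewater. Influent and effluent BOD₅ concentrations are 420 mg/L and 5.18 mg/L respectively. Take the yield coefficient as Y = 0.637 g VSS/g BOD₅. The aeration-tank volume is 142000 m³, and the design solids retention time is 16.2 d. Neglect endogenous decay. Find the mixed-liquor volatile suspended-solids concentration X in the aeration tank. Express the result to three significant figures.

X ≈ 1250 mg/L

X = Y·Q·ΔS·θ_c / V = 0.637 × 41400 × (420 − 5.18) × 16.2 / 142000 = 1248 mg/L.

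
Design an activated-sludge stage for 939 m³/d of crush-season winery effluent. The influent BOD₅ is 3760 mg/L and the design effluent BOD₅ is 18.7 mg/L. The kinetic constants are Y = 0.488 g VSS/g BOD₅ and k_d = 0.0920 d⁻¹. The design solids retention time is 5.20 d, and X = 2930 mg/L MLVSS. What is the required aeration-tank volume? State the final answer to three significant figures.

V ≈ 2060 m³

From the SRT design equation V = Y Q (S₀−S) θ_c / [X (1 + k_d θ_c)] = 0.488 × 939 × (3760 − 18.7) × 5.20 / [2930 × (1 + 0.0920 × 5.20)] = 8.91×10^6 / 4332 = 2058 m³.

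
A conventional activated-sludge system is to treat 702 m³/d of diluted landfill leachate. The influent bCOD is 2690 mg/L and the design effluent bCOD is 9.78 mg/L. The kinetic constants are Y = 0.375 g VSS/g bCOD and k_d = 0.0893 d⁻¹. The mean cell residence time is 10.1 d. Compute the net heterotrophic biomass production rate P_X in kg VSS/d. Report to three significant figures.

P_X ≈ 371 kg VSS/d

Observed yield with endogenous decay: Y_obs = Y / (1 + k_d·θ_c) = 0.375 / (1 + 0.0893 × 10.1) = 0.375 / 1.902 = 0.1972 g VSS/g bCOD.
ΔS = 2690 − 9.78 = 2680 mg/L, so the substrate removal rate is 702 × 2680/1000 = 1882 kg bCOD/d.
So the net sludge growth is P_X = 0.1972 × 1882 = 371.0 kg VSS/d.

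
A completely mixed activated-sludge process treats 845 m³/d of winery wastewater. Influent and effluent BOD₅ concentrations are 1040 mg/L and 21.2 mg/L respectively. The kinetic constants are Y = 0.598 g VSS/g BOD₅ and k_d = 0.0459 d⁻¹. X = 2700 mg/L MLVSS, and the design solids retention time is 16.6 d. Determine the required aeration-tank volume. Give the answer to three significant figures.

V ≈ 1800 m³

Steady-state biomass mass balance: V·X·(1 + k_d·θ_c) = Y·Q·(S₀ − S)·θ_c, so V = 0.598 × 845 × (1040 − 21.2) × 16.6 / [2700 × (1 + 0.0459 × 16.6)] = 8.55×10^6 / 4757 = 1796 m³.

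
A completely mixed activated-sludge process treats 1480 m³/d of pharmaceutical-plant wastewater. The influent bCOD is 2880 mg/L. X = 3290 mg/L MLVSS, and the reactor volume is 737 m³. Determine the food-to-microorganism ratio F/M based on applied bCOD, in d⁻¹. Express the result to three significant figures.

F/M ≈ 1.76 d⁻¹

F/M = applied load / biomass = Q·S₀/(V·X) = 1480 × 2880 / (737.0 × 3290) = 1.758 d⁻¹.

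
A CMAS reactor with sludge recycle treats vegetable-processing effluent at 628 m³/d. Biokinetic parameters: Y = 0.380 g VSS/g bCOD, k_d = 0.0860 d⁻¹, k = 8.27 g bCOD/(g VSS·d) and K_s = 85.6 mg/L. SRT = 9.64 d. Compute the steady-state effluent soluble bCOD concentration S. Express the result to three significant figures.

Effluent substrate depends only on kinetics and SRT: S = K_s(1 + k_d θ_c) / [θ_c(Yk − k_d) − 1] = 85.6 × (1 + 0.0860 × 9.64) / [9.64 × (0.380 × 8.27 − 0.0860) − 1] = 156.6 / 28.47 = 5.500 mg/L.

S ≈ 5.50 mg/L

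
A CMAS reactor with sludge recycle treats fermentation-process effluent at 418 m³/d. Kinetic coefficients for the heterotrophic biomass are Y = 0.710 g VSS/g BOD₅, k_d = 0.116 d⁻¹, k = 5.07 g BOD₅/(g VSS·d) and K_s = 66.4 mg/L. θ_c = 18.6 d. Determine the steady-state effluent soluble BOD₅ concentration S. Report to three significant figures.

From the Monod/SRT balance for a CMAS, S = K_s·(1+k_d θ_c)/[θ_c·(Y k − k_d) − 1] = 66.4 × (1 + 0.116 × 18.6) / [18.6 × (0.710 × 5.07 − 0.116) − 1] = 209.7 / 63.80 = 3.286 mg/L.

S ≈ 3.29 mg/L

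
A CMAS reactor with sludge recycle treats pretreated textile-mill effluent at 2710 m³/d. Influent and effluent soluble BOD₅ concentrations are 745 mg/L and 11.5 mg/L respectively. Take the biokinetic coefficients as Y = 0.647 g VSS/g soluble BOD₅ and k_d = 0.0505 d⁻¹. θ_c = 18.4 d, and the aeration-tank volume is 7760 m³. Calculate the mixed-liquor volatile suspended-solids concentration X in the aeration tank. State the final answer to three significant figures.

X = Y·Q·ΔS·θ_c / [V·(1 + k_d θ_c)] = 0.647 × 2710 × (745 − 11.5) × 18.4 / [7760 × (1 + 0.0505 × 18.4)] = 1581 mg/L.

X ≈ 1580 mg/L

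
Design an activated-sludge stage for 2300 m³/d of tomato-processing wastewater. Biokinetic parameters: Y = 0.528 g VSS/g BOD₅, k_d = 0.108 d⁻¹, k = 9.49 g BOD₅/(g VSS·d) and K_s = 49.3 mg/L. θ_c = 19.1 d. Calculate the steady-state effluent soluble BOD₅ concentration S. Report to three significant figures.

S ≈ 1.63 mg/L

For a completely mixed reactor with recycle the Lawrence–McCarty relation gives S = K_s·(1 + k_d·θ_c) / [θ_c·(Y·k − k_d) − 1] = 49.3 × (1 + 0.108 × 19.1) / [19.1 × (0.528 × 9.49 − 0.108) − 1] = 151.0 / 92.64 = 1.630 mg/L.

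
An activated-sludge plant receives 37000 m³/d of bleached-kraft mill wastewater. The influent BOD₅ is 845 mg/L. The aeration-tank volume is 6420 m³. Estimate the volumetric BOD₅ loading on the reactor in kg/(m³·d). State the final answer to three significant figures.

L_v ≈ 4.87 kg BOD₅/(m³·d)

Applied BOD₅ load per unit volume = Q·S₀/V = (37000 × 845/1000)/6420 = 4.870 kg BOD₅·m⁻³·d⁻¹.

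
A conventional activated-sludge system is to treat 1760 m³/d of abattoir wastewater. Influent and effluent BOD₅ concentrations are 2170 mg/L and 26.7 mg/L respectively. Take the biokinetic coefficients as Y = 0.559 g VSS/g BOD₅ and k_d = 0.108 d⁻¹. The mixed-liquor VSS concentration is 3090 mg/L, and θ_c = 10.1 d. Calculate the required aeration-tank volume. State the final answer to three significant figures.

Steady-state biomass mass balance: V·X·(1 + k_d·θ_c) = Y·Q·(S₀ − S)·θ_c, so V = 0.559 × 1760 × (2170 − 26.7) × 10.1 / [3090 × (1 + 0.108 × 10.1)] = 2.13×10^7 / 6461 = 3297 m³.

V ≈ 3300 m³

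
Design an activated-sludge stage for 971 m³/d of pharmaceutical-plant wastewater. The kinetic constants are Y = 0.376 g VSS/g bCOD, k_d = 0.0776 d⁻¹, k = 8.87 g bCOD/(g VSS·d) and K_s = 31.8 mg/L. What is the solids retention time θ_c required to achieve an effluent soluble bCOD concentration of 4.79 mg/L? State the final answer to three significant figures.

At the target effluent, Y k S/(K_s+S) = 0.376×8.87×4.79/36.59 = 0.4366 d⁻¹.
1/θ_c = 0.4366 − 0.0776 = 0.3590 d⁻¹, so θ_c = 2.786 d.

θ_c ≈ 2.79 d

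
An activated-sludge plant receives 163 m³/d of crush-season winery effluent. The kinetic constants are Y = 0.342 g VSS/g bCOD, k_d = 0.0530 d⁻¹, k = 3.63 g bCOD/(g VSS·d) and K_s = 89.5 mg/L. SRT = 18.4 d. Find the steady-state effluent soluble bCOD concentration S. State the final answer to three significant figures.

Effluent substrate depends only on kinetics and SRT: S = K_s(1 + k_d θ_c) / [θ_c(Yk − k_d) − 1] = 89.5 × (1 + 0.0530 × 18.4) / [18.4 × (0.342 × 3.63 − 0.0530) − 1] = 176.8 / 20.87 = 8.471 mg/L.

S ≈ 8.47 mg/L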